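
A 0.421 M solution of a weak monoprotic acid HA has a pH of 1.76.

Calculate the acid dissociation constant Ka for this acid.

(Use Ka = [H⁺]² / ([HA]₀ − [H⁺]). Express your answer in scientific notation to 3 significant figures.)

[H⁺] = 10^(−pH) = 10^(−1.76) = 1.738e-02 M. For HA ⇌ H⁺ + A⁻, Ka = [H⁺][A⁻]/[HA] = [H⁺]² / ([HA]₀ − [H⁺]) = (1.738e-02)² / (0.421 − 1.738e-02) = 7.48e-04.

K_a = 7.48e-04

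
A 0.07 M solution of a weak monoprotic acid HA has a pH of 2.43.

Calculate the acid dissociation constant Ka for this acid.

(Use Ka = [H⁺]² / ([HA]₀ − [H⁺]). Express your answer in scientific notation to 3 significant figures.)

[H⁺] = 10^(−pH) = 10^(−2.43) = 3.715e-03 M. For HA ⇌ H⁺ + A⁻, Ka = [H⁺][A⁻]/[HA] = [H⁺]² / ([HA]₀ − [H⁺]) = (3.715e-03)² / (0.07 − 3.715e-03) = 2.08e-04.

K_a = 2.08e-04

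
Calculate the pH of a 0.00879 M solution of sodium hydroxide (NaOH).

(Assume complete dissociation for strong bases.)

[OH⁻] = 0.00879 M for strong base. pOH = -log[OH⁻] = 2.06, pH = 14 - pOH

pH = 11.94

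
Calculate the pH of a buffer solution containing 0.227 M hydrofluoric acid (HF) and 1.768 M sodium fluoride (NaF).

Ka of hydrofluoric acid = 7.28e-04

pKa = -log(7.28e-04) = 3.14. pH = pKa + log([A⁻]/[HA]) = 3.14 + log(1.768/0.227)

pH = 4.03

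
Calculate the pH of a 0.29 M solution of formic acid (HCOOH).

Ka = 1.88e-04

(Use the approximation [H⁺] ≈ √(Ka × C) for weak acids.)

[H⁺] = √(Ka × C) = √(1.88e-04 × 0.29) = 7.3838e-03. pH = -log(7.3838e-03)

pH = 2.13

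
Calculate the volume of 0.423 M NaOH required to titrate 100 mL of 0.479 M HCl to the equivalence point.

At equivalence: moles acid = moles base. moles HCl = 0.479 × 100/1000 = 0.0479 mol. V_base = moles / 0.423 × 1000 = 113.2 mL.

V_{base} = 113.2 mL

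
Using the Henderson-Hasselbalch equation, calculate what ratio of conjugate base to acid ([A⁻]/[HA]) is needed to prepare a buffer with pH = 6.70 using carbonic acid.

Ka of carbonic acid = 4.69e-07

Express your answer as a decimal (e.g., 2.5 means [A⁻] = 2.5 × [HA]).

pKa = -log(4.69e-07) = 6.3288. pH = pKa + log([A⁻]/[HA]), so log([A⁻]/[HA]) = pH − pKa = 6.70 − 6.3288 = 0.3712. [A⁻]/[HA] = 10^(0.3712) = 2.35

[A⁻]/[HA] = 2.35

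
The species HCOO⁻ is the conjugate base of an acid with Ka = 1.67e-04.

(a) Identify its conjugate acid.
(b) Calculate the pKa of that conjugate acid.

(a) The conjugate acid is formed by adding one H⁺ to HCOO⁻, giving HCOOH. (b) pKa = -log(Ka) = -log(1.67e-04) = 3.78.

Conjugate acid: HCOOH; pK_a = 3.78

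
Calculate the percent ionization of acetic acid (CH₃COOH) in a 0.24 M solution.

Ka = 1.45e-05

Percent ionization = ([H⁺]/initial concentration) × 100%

Using Ka equilibrium: x² + Ka×x - Ka×C = 0. Solving: [H⁺] = 1.8582e-03. Percent = (1.8582e-03/0.24) × 100

Percent ionization = 0.774%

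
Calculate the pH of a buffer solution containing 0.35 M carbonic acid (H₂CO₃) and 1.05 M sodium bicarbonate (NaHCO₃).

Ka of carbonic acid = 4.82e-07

pKa = -log(4.82e-07) = 6.32. pH = pKa + log([A⁻]/[HA]) = 6.32 + log(1.05/0.35)

pH = 6.79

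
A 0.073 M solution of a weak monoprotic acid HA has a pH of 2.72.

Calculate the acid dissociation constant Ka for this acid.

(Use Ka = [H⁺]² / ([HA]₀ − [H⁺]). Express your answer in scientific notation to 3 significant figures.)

[H⁺] = 10^(−pH) = 10^(−2.72) = 1.905e-03 M. For HA ⇌ H⁺ + A⁻, Ka = [H⁺][A⁻]/[HA] = [H⁺]² / ([HA]₀ − [H⁺]) = (1.905e-03)² / (0.073 − 1.905e-03) = 5.11e-05.

K_a = 5.11e-05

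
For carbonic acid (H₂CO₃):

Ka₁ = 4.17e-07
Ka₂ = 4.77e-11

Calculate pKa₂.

pKa₂ = -log(Ka₂) = -log(4.77e-11) = 10.32.

pK_{a2} = 10.32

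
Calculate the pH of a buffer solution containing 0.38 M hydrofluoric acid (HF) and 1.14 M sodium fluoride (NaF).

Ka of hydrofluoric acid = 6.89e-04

pKa = -log(6.89e-04) = 3.16. pH = pKa + log([A⁻]/[HA]) = 3.16 + log(1.14/0.38)

pH = 3.64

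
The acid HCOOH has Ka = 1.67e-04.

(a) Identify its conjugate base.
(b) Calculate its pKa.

(a) The conjugate base is formed by removing one H⁺ from HCOOH, giving HCOO⁻. (b) pKa = -log(Ka) = -log(1.67e-04) = 3.78.

Conjugate base: HCOO⁻; pK_a = 3.78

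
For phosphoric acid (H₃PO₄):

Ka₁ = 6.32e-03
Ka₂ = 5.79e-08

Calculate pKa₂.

pKa₂ = -log(Ka₂) = -log(5.79e-08) = 7.24.

pK_{a2} = 7.24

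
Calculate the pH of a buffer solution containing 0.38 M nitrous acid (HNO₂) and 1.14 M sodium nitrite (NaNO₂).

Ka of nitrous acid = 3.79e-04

pKa = -log(3.79e-04) = 3.42. pH = pKa + log([A⁻]/[HA]) = 3.42 + log(1.14/0.38)

pH = 3.90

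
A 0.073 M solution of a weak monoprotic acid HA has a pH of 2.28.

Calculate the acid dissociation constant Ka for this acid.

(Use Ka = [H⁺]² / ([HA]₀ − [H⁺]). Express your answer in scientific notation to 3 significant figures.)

[H⁺] = 10^(−pH) = 10^(−2.28) = 5.248e-03 M. For HA ⇌ H⁺ + A⁻, Ka = [H⁺][A⁻]/[HA] = [H⁺]² / ([HA]₀ − [H⁺]) = (5.248e-03)² / (0.073 − 5.248e-03) = 4.07e-04.

K_a = 4.07e-04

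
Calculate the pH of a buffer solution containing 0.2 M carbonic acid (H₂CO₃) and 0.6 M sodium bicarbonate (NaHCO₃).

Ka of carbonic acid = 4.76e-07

pKa = -log(4.76e-07) = 6.32. pH = pKa + log([A⁻]/[HA]) = 6.32 + log(0.6/0.2)

pH = 6.80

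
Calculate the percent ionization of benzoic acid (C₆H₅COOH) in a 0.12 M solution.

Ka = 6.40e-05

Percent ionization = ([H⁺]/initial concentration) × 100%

Using Ka equilibrium: x² + Ka×x - Ka×C = 0. Solving: [H⁺] = 2.7395e-03. Percent = (2.7395e-03/0.12) × 100

Percent ionization = 2.28%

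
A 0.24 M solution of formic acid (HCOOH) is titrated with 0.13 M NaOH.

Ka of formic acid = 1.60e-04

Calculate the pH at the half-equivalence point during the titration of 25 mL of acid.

At half-equivalence [HA] = [A⁻], so Henderson-Hasselbalch gives pH = pKa = -log(1.60e-04) = 3.80.

pH = pKa = 3.80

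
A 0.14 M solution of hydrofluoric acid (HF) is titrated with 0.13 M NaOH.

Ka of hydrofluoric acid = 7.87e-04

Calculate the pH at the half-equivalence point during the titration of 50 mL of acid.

At half-equivalence [HA] = [A⁻], so Henderson-Hasselbalch gives pH = pKa = -log(7.87e-04) = 3.10.

pH = pKa = 3.10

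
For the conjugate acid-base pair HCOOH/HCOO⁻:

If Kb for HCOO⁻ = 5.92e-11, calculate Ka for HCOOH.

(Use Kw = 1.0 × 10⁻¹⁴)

For a conjugate pair Ka × Kb = Kw, so Ka = Kw/Kb = 1.0 × 10⁻¹⁴ / 5.92e-11 = 1.69e-04.

K_a = 1.69e-04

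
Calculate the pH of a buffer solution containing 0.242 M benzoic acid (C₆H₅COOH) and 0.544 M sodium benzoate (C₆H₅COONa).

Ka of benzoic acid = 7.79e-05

pKa = -log(7.79e-05) = 4.11. pH = pKa + log([A⁻]/[HA]) = 4.11 + log(0.544/0.242)

pH = 4.46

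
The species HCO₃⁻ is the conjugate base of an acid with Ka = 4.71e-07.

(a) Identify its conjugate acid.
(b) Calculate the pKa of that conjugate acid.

(a) The conjugate acid is formed by adding one H⁺ to HCO₃⁻, giving H₂CO₃. (b) pKa = -log(Ka) = -log(4.71e-07) = 6.33.

Conjugate acid: H₂CO₃; pK_a = 6.33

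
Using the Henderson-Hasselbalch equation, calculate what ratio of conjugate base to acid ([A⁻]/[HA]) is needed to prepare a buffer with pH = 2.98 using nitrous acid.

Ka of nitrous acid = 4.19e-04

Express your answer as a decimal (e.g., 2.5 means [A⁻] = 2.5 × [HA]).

pKa = -log(4.19e-04) = 3.3778. pH = pKa + log([A⁻]/[HA]), so log([A⁻]/[HA]) = pH − pKa = 2.98 − 3.3778 = -0.3978. [A⁻]/[HA] = 10^(-0.3978) = 0.400

[A⁻]/[HA] = 0.400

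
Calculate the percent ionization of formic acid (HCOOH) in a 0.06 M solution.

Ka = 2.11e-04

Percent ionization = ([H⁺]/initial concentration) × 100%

Using Ka equilibrium: x² + Ka×x - Ka×C = 0. Solving: [H⁺] = 3.4542e-03. Percent = (3.4542e-03/0.06) × 100

Percent ionization = 5.76%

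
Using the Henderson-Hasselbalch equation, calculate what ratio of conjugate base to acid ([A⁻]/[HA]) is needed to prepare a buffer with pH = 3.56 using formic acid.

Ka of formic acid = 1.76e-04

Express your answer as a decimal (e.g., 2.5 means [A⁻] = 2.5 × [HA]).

pKa = -log(1.76e-04) = 3.7545. pH = pKa + log([A⁻]/[HA]), so log([A⁻]/[HA]) = pH − pKa = 3.56 − 3.7545 = -0.1945. [A⁻]/[HA] = 10^(-0.1945) = 0.639

[A⁻]/[HA] = 0.639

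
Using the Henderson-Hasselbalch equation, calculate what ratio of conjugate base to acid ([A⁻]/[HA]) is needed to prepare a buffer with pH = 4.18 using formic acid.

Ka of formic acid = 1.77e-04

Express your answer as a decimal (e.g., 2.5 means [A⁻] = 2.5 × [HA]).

pKa = -log(1.77e-04) = 3.7520. pH = pKa + log([A⁻]/[HA]), so log([A⁻]/[HA]) = pH − pKa = 4.18 − 3.7520 = 0.4280. [A⁻]/[HA] = 10^(0.4280) = 2.68

[A⁻]/[HA] = 2.68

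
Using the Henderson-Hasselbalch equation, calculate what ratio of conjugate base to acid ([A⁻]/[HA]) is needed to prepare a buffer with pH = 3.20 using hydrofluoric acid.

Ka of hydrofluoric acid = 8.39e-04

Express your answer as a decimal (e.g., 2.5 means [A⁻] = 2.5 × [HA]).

pKa = -log(8.39e-04) = 3.0762. pH = pKa + log([A⁻]/[HA]), so log([A⁻]/[HA]) = pH − pKa = 3.20 − 3.0762 = 0.1238. [A⁻]/[HA] = 10^(0.1238) = 1.33

[A⁻]/[HA] = 1.33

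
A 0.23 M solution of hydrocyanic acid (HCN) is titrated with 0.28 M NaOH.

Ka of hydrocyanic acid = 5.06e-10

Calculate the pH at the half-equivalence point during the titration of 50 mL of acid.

At half-equivalence [HA] = [A⁻], so Henderson-Hasselbalch gives pH = pKa = -log(5.06e-10) = 9.30.

pH = pKa = 9.30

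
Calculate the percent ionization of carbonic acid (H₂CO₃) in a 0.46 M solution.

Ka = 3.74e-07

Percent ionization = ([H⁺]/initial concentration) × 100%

Using Ka equilibrium: x² + Ka×x - Ka×C = 0. Solving: [H⁺] = 4.1459e-04. Percent = (4.1459e-04/0.46) × 100

Percent ionization = 0.0901%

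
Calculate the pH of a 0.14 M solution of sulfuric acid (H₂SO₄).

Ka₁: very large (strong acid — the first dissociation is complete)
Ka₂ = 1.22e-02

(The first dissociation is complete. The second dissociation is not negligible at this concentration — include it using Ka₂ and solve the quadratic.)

First dissociation is complete: [H⁺]₀ = [HSO₄⁻]₀ = C = 0.14 M. Second dissociation HSO₄⁻ ⇌ H⁺ + SO₄²⁻: let x = [SO₄²⁻]. Ka₂ = (C + x)·x / (C − x) = 1.22e-02 → x² + (C + Ka₂)·x − Ka₂·C = 0 → x² + 0.15220·x − 1.708e-03 = 0. x = (−0.15220 + √(0.15220² + 4 × 1.708e-03)) / 2 = 1.0498e-02 M. [H⁺] = C + x = 0.14 + 1.0498e-02 = 1.5050e-01 M. pH = -log(1.5050e-01) = 0.82.

pH = 0.82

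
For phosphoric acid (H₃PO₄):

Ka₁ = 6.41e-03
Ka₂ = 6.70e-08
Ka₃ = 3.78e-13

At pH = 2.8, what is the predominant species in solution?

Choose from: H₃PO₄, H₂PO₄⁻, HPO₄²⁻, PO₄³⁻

pKa₁ = 2.19, pKa₂ = 7.17, pKa₃ = 12.42. For a polyprotic acid the predominant species crosses at each pKa: below pKa_n the protonated form dominates, above it the deprotonated form does. At pH = 2.8, the predominant species is H₂PO₄⁻.

H₂PO₄⁻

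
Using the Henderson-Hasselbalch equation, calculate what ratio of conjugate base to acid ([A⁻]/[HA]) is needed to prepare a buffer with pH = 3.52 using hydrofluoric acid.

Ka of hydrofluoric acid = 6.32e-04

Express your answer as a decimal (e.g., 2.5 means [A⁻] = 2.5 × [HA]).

pKa = -log(6.32e-04) = 3.1993. pH = pKa + log([A⁻]/[HA]), so log([A⁻]/[HA]) = pH − pKa = 3.52 − 3.1993 = 0.3207. [A⁻]/[HA] = 10^(0.3207) = 2.09

[A⁻]/[HA] = 2.09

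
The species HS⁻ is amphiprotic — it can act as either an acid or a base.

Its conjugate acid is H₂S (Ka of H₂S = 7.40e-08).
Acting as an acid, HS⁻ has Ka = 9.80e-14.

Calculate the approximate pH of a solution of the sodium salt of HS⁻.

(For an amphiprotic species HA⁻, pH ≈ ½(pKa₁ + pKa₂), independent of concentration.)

pKa₁ = -log(7.40e-08) = 7.13; pKa₂ = -log(9.80e-14) = 13.01. For an amphiprotic species, pH ≈ ½(pKa₁ + pKa₂) = ½(7.13 + 13.01) = 10.07.

pH = 10.07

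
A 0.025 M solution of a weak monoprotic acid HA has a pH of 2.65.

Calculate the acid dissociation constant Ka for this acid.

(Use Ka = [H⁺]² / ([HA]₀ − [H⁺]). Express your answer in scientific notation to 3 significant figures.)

[H⁺] = 10^(−pH) = 10^(−2.65) = 2.239e-03 M. For HA ⇌ H⁺ + A⁻, Ka = [H⁺][A⁻]/[HA] = [H⁺]² / ([HA]₀ − [H⁺]) = (2.239e-03)² / (0.025 − 2.239e-03) = 2.20e-04.

K_a = 2.20e-04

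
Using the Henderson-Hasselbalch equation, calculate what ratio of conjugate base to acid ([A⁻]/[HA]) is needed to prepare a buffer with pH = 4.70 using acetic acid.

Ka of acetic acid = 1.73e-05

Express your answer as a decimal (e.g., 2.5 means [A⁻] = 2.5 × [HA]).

pKa = -log(1.73e-05) = 4.7620. pH = pKa + log([A⁻]/[HA]), so log([A⁻]/[HA]) = pH − pKa = 4.70 − 4.7620 = -0.0620. [A⁻]/[HA] = 10^(-0.0620) = 0.867

[A⁻]/[HA] = 0.867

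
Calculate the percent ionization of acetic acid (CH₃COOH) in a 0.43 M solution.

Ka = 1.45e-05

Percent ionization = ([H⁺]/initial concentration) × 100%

Using Ka equilibrium: x² + Ka×x - Ka×C = 0. Solving: [H⁺] = 2.4898e-03. Percent = (2.4898e-03/0.43) × 100

Percent ionization = 0.579%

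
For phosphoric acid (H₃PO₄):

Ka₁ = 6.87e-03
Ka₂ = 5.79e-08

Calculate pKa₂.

pKa₂ = -log(Ka₂) = -log(5.79e-08) = 7.24.

pK_{a2} = 7.24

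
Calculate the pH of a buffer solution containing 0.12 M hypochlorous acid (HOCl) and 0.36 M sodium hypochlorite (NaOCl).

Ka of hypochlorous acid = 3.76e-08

pKa = -log(3.76e-08) = 7.42. pH = pKa + log([A⁻]/[HA]) = 7.42 + log(0.36/0.12)

pH = 7.90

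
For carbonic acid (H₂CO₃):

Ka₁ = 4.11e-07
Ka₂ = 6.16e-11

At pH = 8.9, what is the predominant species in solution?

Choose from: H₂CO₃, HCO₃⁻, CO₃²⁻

pKa₁ = 6.39, pKa₂ = 10.21. For a polyprotic acid the predominant species crosses at each pKa: below pKa_n the protonated form dominates, above it the deprotonated form does. At pH = 8.9, the predominant species is HCO₃⁻.

HCO₃⁻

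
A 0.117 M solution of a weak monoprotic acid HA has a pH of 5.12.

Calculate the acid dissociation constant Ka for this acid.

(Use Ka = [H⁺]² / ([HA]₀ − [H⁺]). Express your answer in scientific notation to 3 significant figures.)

[H⁺] = 10^(−pH) = 10^(−5.12) = 7.586e-06 M. For HA ⇌ H⁺ + A⁻, Ka = [H⁺][A⁻]/[HA] = [H⁺]² / ([HA]₀ − [H⁺]) = (7.586e-06)² / (0.117 − 7.586e-06) = 4.92e-10.

K_a = 4.92e-10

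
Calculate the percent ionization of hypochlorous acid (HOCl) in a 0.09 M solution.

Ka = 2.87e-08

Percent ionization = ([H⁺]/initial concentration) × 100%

Using Ka equilibrium: x² + Ka×x - Ka×C = 0. Solving: [H⁺] = 5.0809e-05. Percent = (5.0809e-05/0.09) × 100

Percent ionization = 0.0565%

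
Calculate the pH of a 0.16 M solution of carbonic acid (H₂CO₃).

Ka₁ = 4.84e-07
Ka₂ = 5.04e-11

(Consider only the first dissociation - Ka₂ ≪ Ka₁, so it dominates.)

First dissociation dominates. From Ka₁ = [H⁺][HA⁻]/[H₂A], x² + Ka₁·x − Ka₁·C = 0 with C = 0.16 M and Ka₁ = 4.84e-07. Solving: [H⁺] = (−Ka₁ + √(Ka₁² + 4·Ka₁·C)) / 2 = 2.7804e-04 M. pH = -log(2.7804e-04) = 3.56.

pH = 3.56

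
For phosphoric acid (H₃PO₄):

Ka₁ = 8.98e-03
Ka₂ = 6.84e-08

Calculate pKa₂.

pKa₂ = -log(Ka₂) = -log(6.84e-08) = 7.16.

pK_{a2} = 7.16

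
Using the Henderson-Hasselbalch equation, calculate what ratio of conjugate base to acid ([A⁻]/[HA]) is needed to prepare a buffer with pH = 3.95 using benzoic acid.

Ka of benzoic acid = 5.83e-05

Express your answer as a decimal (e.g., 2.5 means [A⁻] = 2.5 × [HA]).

pKa = -log(5.83e-05) = 4.2343. pH = pKa + log([A⁻]/[HA]), so log([A⁻]/[HA]) = pH − pKa = 3.95 − 4.2343 = -0.2843. [A⁻]/[HA] = 10^(-0.2843) = 0.520

[A⁻]/[HA] = 0.520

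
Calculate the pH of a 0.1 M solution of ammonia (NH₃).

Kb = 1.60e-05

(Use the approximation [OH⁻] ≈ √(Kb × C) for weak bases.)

[OH⁻] = √(Kb × C) = √(1.60e-05 × 0.1) = 1.2649e-03. pOH = 2.90, pH = 14 - pOH

pH = 11.10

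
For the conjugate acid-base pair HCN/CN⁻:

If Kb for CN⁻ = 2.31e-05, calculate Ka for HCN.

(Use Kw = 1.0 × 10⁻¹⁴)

For a conjugate pair Ka × Kb = Kw, so Ka = Kw/Kb = 1.0 × 10⁻¹⁴ / 2.31e-05 = 4.33e-10.

K_a = 4.33e-10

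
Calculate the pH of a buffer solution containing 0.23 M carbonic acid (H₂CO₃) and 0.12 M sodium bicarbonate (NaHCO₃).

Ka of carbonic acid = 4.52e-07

pKa = -log(4.52e-07) = 6.34. pH = pKa + log([A⁻]/[HA]) = 6.34 + log(0.12/0.23)

pH = 6.06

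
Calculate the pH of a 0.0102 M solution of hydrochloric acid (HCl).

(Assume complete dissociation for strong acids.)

[H⁺] = 0.0102 M for strong acid. pH = -log[H⁺] = -log(0.0102)

pH = 1.99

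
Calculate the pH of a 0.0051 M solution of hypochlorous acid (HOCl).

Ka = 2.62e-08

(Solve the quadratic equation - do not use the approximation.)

x² + Ka×x - Ka×C = 0. Using quadratic formula: [H⁺] = 1.1546e-05

pH = 4.94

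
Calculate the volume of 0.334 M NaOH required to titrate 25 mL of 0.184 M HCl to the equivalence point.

At equivalence: moles acid = moles base. moles HCl = 0.184 × 25/1000 = 0.0046 mol. V_base = moles / 0.334 × 1000 = 13.8 mL.

V_{base} = 13.8 mL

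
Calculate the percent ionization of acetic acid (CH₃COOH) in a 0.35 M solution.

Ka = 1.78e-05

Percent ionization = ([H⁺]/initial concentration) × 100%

Using Ka equilibrium: x² + Ka×x - Ka×C = 0. Solving: [H⁺] = 2.4871e-03. Percent = (2.4871e-03/0.35) × 100

Percent ionization = 0.711%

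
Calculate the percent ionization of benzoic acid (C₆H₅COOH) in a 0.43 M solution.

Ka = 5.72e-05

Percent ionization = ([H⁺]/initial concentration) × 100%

Using Ka equilibrium: x² + Ka×x - Ka×C = 0. Solving: [H⁺] = 4.9309e-03. Percent = (4.9309e-03/0.43) × 100

Percent ionization = 1.15%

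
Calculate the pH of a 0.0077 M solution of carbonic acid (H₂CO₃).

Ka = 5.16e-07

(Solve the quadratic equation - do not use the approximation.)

x² + Ka×x - Ka×C = 0. Using quadratic formula: [H⁺] = 6.2776e-05

pH = 4.20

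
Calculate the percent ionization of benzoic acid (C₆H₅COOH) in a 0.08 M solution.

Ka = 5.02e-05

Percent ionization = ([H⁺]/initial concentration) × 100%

Using Ka equilibrium: x² + Ka×x - Ka×C = 0. Solving: [H⁺] = 1.9791e-03. Percent = (1.9791e-03/0.08) × 100

Percent ionization = 2.47%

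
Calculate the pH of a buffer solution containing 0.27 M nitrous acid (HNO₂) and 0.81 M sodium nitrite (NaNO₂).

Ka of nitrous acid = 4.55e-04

pKa = -log(4.55e-04) = 3.34. pH = pKa + log([A⁻]/[HA]) = 3.34 + log(0.81/0.27)

pH = 3.82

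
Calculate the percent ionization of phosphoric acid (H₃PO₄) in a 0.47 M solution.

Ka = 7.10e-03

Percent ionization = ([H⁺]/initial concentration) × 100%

Using Ka equilibrium: x² + Ka×x - Ka×C = 0. Solving: [H⁺] = 5.4326e-02. Percent = (5.4326e-02/0.47) × 100

Percent ionization = 11.6%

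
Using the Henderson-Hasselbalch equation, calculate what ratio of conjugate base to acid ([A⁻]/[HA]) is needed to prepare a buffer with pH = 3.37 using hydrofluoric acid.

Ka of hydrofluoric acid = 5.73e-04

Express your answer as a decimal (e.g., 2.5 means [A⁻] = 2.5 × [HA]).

pKa = -log(5.73e-04) = 3.2418. pH = pKa + log([A⁻]/[HA]), so log([A⁻]/[HA]) = pH − pKa = 3.37 − 3.2418 = 0.1282. [A⁻]/[HA] = 10^(0.1282) = 1.34

[A⁻]/[HA] = 1.34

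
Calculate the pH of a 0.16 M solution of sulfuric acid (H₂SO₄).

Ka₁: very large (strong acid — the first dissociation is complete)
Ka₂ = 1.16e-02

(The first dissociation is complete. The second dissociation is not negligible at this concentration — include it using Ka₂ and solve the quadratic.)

First dissociation is complete: [H⁺]₀ = [HSO₄⁻]₀ = C = 0.16 M. Second dissociation HSO₄⁻ ⇌ H⁺ + SO₄²⁻: let x = [SO₄²⁻]. Ka₂ = (C + x)·x / (C − x) = 1.16e-02 → x² + (C + Ka₂)·x − Ka₂·C = 0 → x² + 0.17160·x − 1.856e-03 = 0. x = (−0.17160 + √(0.17160² + 4 × 1.856e-03)) / 2 = 1.0209e-02 M. [H⁺] = C + x = 0.16 + 1.0209e-02 = 1.7021e-01 M. pH = -log(1.7021e-01) = 0.77.

pH = 0.77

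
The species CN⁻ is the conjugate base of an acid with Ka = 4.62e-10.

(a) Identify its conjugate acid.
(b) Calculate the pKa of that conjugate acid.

(a) The conjugate acid is formed by adding one H⁺ to CN⁻, giving HCN. (b) pKa = -log(Ka) = -log(4.62e-10) = 9.34.

Conjugate acid: HCN; pK_a = 9.34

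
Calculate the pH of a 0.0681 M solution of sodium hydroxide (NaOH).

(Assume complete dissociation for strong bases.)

[OH⁻] = 0.0681 M for strong base. pOH = -log[OH⁻] = 1.17, pH = 14 - pOH

pH = 12.83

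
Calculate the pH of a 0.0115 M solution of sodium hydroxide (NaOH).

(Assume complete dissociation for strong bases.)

[OH⁻] = 0.0115 M for strong base. pOH = -log[OH⁻] = 1.94, pH = 14 - pOH

pH = 12.06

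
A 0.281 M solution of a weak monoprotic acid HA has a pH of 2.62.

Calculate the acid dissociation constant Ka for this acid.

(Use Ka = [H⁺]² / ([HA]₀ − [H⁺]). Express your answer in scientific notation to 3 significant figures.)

[H⁺] = 10^(−pH) = 10^(−2.62) = 2.399e-03 M. For HA ⇌ H⁺ + A⁻, Ka = [H⁺][A⁻]/[HA] = [H⁺]² / ([HA]₀ − [H⁺]) = (2.399e-03)² / (0.281 − 2.399e-03) = 2.07e-05.

K_a = 2.07e-05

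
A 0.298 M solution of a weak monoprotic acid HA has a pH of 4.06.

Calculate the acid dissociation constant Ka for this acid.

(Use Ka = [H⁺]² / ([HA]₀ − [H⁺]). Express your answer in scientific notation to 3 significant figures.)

[H⁺] = 10^(−pH) = 10^(−4.06) = 8.710e-05 M. For HA ⇌ H⁺ + A⁻, Ka = [H⁺][A⁻]/[HA] = [H⁺]² / ([HA]₀ − [H⁺]) = (8.710e-05)² / (0.298 − 8.710e-05) = 2.55e-08.

K_a = 2.55e-08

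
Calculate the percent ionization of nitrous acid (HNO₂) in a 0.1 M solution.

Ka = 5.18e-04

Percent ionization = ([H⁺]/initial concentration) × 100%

Using Ka equilibrium: x² + Ka×x - Ka×C = 0. Solving: [H⁺] = 6.9429e-03. Percent = (6.9429e-03/0.1) × 100

Percent ionization = 6.94%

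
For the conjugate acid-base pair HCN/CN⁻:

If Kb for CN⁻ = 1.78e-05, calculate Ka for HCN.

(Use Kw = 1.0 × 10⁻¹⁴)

For a conjugate pair Ka × Kb = Kw, so Ka = Kw/Kb = 1.0 × 10⁻¹⁴ / 1.78e-05 = 5.62e-10.

K_a = 5.62e-10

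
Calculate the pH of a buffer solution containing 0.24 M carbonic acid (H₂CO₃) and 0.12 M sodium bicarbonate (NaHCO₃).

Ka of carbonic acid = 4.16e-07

pKa = -log(4.16e-07) = 6.38. pH = pKa + log([A⁻]/[HA]) = 6.38 + log(0.12/0.24)

pH = 6.08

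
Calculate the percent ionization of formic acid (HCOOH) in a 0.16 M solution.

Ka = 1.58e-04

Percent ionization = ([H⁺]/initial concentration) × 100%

Using Ka equilibrium: x² + Ka×x - Ka×C = 0. Solving: [H⁺] = 4.9495e-03. Percent = (4.9495e-03/0.16) × 100

Percent ionization = 3.09%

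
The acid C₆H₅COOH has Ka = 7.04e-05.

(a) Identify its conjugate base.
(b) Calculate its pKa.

(a) The conjugate base is formed by removing one H⁺ from C₆H₅COOH, giving C₆H₅COO⁻. (b) pKa = -log(Ka) = -log(7.04e-05) = 4.15.

Conjugate base: C₆H₅COO⁻; pK_a = 4.15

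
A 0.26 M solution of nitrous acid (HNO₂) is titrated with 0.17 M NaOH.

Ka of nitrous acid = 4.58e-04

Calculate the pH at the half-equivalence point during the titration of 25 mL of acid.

At half-equivalence [HA] = [A⁻], so Henderson-Hasselbalch gives pH = pKa = -log(4.58e-04) = 3.34.

pH = pKa = 3.34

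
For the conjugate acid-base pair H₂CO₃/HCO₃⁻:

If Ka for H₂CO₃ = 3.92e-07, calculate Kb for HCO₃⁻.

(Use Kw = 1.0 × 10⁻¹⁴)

For a conjugate pair Ka × Kb = Kw, so Kb = Kw/Ka = 1.0 × 10⁻¹⁴ / 3.92e-07 = 2.55e-08.

K_b = 2.55e-08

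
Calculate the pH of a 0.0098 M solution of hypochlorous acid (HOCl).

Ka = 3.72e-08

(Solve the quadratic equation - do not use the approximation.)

x² + Ka×x - Ka×C = 0. Using quadratic formula: [H⁺] = 1.9075e-05

pH = 4.72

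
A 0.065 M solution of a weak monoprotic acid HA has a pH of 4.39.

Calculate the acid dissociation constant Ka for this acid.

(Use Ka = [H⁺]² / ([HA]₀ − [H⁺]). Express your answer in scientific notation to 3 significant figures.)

[H⁺] = 10^(−pH) = 10^(−4.39) = 4.074e-05 M. For HA ⇌ H⁺ + A⁻, Ka = [H⁺][A⁻]/[HA] = [H⁺]² / ([HA]₀ − [H⁺]) = (4.074e-05)² / (0.065 − 4.074e-05) = 2.55e-08.

K_a = 2.55e-08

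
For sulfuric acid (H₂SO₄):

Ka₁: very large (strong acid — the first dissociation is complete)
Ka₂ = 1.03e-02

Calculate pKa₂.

pKa₂ = -log(Ka₂) = -log(1.03e-02) = 1.99.

pK_{a2} = 1.99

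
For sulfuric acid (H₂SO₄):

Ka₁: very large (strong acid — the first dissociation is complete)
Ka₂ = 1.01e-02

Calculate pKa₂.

pKa₂ = -log(Ka₂) = -log(1.01e-02) = 2.00.

pK_{a2} = 2.00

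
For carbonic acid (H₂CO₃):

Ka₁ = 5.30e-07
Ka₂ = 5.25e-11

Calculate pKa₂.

pKa₂ = -log(Ka₂) = -log(5.25e-11) = 10.28.

pK_{a2} = 10.28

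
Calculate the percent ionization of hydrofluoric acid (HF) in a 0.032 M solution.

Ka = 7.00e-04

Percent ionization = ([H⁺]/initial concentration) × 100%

Using Ka equilibrium: x² + Ka×x - Ka×C = 0. Solving: [H⁺] = 4.3958e-03. Percent = (4.3958e-03/0.032) × 100

Percent ionization = 13.7%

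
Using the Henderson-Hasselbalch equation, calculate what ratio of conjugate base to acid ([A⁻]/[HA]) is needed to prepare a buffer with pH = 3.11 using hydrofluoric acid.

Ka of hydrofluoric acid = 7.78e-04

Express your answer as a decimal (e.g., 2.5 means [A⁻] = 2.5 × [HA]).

pKa = -log(7.78e-04) = 3.1090. pH = pKa + log([A⁻]/[HA]), so log([A⁻]/[HA]) = pH − pKa = 3.11 − 3.1090 = 0.0010. [A⁻]/[HA] = 10^(0.0010) = 1.00

[A⁻]/[HA] = 1.00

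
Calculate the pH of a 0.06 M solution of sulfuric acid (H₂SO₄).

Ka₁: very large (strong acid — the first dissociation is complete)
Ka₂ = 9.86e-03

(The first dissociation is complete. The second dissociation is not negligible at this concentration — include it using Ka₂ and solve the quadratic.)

First dissociation is complete: [H⁺]₀ = [HSO₄⁻]₀ = C = 0.06 M. Second dissociation HSO₄⁻ ⇌ H⁺ + SO₄²⁻: let x = [SO₄²⁻]. Ka₂ = (C + x)·x / (C − x) = 9.86e-03 → x² + (C + Ka₂)·x − Ka₂·C = 0 → x² + 0.06986·x − 5.916e-04 = 0. x = (−0.06986 + √(0.06986² + 4 × 5.916e-04)) / 2 = 7.6341e-03 M. [H⁺] = C + x = 0.06 + 7.6341e-03 = 6.7634e-02 M. pH = -log(6.7634e-02) = 1.17.

pH = 1.17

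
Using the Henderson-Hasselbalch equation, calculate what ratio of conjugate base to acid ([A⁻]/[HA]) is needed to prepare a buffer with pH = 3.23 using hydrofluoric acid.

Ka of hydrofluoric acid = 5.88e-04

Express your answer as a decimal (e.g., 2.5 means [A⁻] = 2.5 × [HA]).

pKa = -log(5.88e-04) = 3.2306. pH = pKa + log([A⁻]/[HA]), so log([A⁻]/[HA]) = pH − pKa = 3.23 − 3.2306 = -0.0006. [A⁻]/[HA] = 10^(-0.0006) = 0.999

[A⁻]/[HA] = 0.999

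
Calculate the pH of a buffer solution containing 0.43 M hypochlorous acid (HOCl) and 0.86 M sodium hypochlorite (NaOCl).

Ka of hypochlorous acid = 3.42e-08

pKa = -log(3.42e-08) = 7.47. pH = pKa + log([A⁻]/[HA]) = 7.47 + log(0.86/0.43)

pH = 7.77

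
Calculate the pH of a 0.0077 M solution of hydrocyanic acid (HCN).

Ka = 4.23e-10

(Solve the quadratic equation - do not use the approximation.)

x² + Ka×x - Ka×C = 0. Using quadratic formula: [H⁺] = 1.8045e-06

pH = 5.74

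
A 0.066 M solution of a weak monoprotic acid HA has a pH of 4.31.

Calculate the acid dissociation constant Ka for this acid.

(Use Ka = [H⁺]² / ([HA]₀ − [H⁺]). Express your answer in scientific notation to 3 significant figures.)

[H⁺] = 10^(−pH) = 10^(−4.31) = 4.898e-05 M. For HA ⇌ H⁺ + A⁻, Ka = [H⁺][A⁻]/[HA] = [H⁺]² / ([HA]₀ − [H⁺]) = (4.898e-05)² / (0.066 − 4.898e-05) = 3.64e-08.

K_a = 3.64e-08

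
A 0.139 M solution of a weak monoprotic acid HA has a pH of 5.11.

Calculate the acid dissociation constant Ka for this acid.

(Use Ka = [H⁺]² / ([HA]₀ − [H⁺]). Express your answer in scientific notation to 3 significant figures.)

[H⁺] = 10^(−pH) = 10^(−5.11) = 7.762e-06 M. For HA ⇌ H⁺ + A⁻, Ka = [H⁺][A⁻]/[HA] = [H⁺]² / ([HA]₀ − [H⁺]) = (7.762e-06)² / (0.139 − 7.762e-06) = 4.34e-10.

K_a = 4.34e-10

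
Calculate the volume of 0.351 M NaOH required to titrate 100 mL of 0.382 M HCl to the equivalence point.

At equivalence: moles acid = moles base. moles HCl = 0.382 × 100/1000 = 0.0382 mol. V_base = moles / 0.351 × 1000 = 108.8 mL.

V_{base} = 108.8 mL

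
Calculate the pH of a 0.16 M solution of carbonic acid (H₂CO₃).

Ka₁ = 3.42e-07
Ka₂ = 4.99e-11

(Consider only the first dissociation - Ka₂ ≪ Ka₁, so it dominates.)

First dissociation dominates. From Ka₁ = [H⁺][HA⁻]/[H₂A], x² + Ka₁·x − Ka₁·C = 0 with C = 0.16 M and Ka₁ = 3.42e-07. Solving: [H⁺] = (−Ka₁ + √(Ka₁² + 4·Ka₁·C)) / 2 = 2.3375e-04 M. pH = -log(2.3375e-04) = 3.63.

pH = 3.63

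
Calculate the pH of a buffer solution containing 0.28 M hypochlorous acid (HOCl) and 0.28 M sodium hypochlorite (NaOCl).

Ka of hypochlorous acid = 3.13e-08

pKa = -log(3.13e-08) = 7.50. pH = pKa + log([A⁻]/[HA]) = 7.50 + log(0.28/0.28)

pH = 7.50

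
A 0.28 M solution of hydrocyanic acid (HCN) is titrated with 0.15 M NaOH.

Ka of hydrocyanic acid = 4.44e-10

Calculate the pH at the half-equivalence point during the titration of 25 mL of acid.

At half-equivalence [HA] = [A⁻], so Henderson-Hasselbalch gives pH = pKa = -log(4.44e-10) = 9.35.

pH = pKa = 9.35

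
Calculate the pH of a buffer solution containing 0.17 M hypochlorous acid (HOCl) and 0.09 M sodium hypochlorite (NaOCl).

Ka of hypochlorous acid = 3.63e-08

pKa = -log(3.63e-08) = 7.44. pH = pKa + log([A⁻]/[HA]) = 7.44 + log(0.09/0.17)

pH = 7.16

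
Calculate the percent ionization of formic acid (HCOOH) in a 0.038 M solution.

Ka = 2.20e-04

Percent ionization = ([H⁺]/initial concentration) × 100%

Using Ka equilibrium: x² + Ka×x - Ka×C = 0. Solving: [H⁺] = 2.7835e-03. Percent = (2.7835e-03/0.038) × 100

Percent ionization = 7.32%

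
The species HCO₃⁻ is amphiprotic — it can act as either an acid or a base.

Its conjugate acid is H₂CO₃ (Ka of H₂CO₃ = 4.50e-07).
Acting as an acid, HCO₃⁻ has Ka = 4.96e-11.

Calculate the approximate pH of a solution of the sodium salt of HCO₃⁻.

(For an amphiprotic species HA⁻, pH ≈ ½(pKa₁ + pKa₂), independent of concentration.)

pKa₁ = -log(4.50e-07) = 6.35; pKa₂ = -log(4.96e-11) = 10.30. For an amphiprotic species, pH ≈ ½(pKa₁ + pKa₂) = ½(6.35 + 10.30) = 8.33.

pH = 8.33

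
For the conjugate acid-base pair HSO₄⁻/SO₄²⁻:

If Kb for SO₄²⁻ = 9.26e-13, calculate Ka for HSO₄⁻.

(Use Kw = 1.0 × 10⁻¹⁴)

For a conjugate pair Ka × Kb = Kw, so Ka = Kw/Kb = 1.0 × 10⁻¹⁴ / 9.26e-13 = 1.08e-02.

K_a = 1.08e-02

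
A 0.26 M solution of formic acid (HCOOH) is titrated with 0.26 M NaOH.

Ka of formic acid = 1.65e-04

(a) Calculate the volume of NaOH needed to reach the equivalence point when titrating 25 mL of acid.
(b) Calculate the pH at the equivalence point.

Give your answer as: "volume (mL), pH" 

moles acid = 0.26 × 25/1000 = 0.0065 mol; V_base = moles/0.26 × 1000 = 25.0 mL. At equivalence only the conjugate base is present: [A⁻] = 0.0065/0.050 = 1.3000e-01 M. Kb = Kw/Ka = 6.06e-11; [OH⁻] = √(Kb × [A⁻]) = 2.8069e-06; pOH = 5.55; pH = 14 - pOH = 8.45.

V = 25.0 mL, pH = 8.45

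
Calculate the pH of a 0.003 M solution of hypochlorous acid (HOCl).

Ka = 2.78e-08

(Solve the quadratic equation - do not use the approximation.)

x² + Ka×x - Ka×C = 0. Using quadratic formula: [H⁺] = 9.1185e-06

pH = 5.04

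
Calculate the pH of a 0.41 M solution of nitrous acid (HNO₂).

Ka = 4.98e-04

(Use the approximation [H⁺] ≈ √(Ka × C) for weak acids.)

[H⁺] = √(Ka × C) = √(4.98e-04 × 0.41) = 1.4289e-02. pH = -log(1.4289e-02)

pH = 1.84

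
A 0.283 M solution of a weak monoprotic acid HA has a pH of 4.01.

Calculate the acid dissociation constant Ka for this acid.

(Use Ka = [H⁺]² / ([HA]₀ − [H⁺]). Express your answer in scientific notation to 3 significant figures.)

[H⁺] = 10^(−pH) = 10^(−4.01) = 9.772e-05 M. For HA ⇌ H⁺ + A⁻, Ka = [H⁺][A⁻]/[HA] = [H⁺]² / ([HA]₀ − [H⁺]) = (9.772e-05)² / (0.283 − 9.772e-05) = 3.38e-08.

K_a = 3.38e-08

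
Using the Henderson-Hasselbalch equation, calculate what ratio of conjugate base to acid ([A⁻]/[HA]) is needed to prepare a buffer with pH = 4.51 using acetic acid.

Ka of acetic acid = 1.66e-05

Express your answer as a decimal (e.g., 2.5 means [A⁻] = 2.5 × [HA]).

pKa = -log(1.66e-05) = 4.7799. pH = pKa + log([A⁻]/[HA]), so log([A⁻]/[HA]) = pH − pKa = 4.51 − 4.7799 = -0.2699. [A⁻]/[HA] = 10^(-0.2699) = 0.537

[A⁻]/[HA] = 0.537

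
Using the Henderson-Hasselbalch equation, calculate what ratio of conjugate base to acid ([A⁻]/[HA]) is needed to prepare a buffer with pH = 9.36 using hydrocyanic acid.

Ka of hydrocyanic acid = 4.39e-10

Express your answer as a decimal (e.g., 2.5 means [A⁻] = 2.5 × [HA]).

pKa = -log(4.39e-10) = 9.3575. pH = pKa + log([A⁻]/[HA]), so log([A⁻]/[HA]) = pH − pKa = 9.36 − 9.3575 = 0.0025. [A⁻]/[HA] = 10^(0.0025) = 1.01

[A⁻]/[HA] = 1.01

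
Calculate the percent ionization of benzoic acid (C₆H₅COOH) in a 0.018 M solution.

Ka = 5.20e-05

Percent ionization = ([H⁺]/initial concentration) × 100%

Using Ka equilibrium: x² + Ka×x - Ka×C = 0. Solving: [H⁺] = 9.4182e-04. Percent = (9.4182e-04/0.018) × 100

Percent ionization = 5.23%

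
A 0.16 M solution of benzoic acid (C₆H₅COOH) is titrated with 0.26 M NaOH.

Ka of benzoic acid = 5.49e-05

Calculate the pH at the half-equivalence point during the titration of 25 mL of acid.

At half-equivalence [HA] = [A⁻], so Henderson-Hasselbalch gives pH = pKa = -log(5.49e-05) = 4.26.

pH = pKa = 4.26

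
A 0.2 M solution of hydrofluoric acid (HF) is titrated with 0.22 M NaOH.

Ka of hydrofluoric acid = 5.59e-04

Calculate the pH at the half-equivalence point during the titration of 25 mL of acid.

At half-equivalence [HA] = [A⁻], so Henderson-Hasselbalch gives pH = pKa = -log(5.59e-04) = 3.25.

pH = pKa = 3.25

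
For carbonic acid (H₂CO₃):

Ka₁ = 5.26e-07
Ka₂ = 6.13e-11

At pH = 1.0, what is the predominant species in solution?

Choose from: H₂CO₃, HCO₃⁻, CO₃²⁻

pKa₁ = 6.28, pKa₂ = 10.21. For a polyprotic acid the predominant species crosses at each pKa: below pKa_n the protonated form dominates, above it the deprotonated form does. At pH = 1.0, the predominant species is H₂CO₃.

H₂CO₃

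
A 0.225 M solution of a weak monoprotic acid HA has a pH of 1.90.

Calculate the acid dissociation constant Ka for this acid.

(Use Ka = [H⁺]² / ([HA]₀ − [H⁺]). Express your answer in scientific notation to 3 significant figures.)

[H⁺] = 10^(−pH) = 10^(−1.90) = 1.259e-02 M. For HA ⇌ H⁺ + A⁻, Ka = [H⁺][A⁻]/[HA] = [H⁺]² / ([HA]₀ − [H⁺]) = (1.259e-02)² / (0.225 − 1.259e-02) = 7.46e-04.

K_a = 7.46e-04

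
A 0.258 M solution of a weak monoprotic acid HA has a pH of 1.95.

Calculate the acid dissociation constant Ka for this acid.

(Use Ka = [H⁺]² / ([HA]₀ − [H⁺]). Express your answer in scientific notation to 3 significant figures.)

[H⁺] = 10^(−pH) = 10^(−1.95) = 1.122e-02 M. For HA ⇌ H⁺ + A⁻, Ka = [H⁺][A⁻]/[HA] = [H⁺]² / ([HA]₀ − [H⁺]) = (1.122e-02)² / (0.258 − 1.122e-02) = 5.10e-04.

K_a = 5.10e-04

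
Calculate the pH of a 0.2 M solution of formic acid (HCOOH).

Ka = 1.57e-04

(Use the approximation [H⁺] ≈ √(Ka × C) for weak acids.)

[H⁺] = √(Ka × C) = √(1.57e-04 × 0.2) = 5.6036e-03. pH = -log(5.6036e-03)

pH = 2.25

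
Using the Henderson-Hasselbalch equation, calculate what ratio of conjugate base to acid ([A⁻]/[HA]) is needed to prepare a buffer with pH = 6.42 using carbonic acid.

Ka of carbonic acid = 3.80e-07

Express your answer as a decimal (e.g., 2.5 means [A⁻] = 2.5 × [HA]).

pKa = -log(3.80e-07) = 6.4202. pH = pKa + log([A⁻]/[HA]), so log([A⁻]/[HA]) = pH − pKa = 6.42 − 6.4202 = -0.0002. [A⁻]/[HA] = 10^(-0.0002) = 1.00

[A⁻]/[HA] = 1.00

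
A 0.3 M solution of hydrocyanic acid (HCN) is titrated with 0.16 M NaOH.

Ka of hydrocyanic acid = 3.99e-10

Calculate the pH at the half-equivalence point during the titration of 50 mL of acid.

At half-equivalence [HA] = [A⁻], so Henderson-Hasselbalch gives pH = pKa = -log(3.99e-10) = 9.40.

pH = pKa = 9.40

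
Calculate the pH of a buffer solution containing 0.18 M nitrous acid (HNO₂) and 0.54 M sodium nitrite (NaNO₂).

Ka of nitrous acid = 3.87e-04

pKa = -log(3.87e-04) = 3.41. pH = pKa + log([A⁻]/[HA]) = 3.41 + log(0.54/0.18)

pH = 3.89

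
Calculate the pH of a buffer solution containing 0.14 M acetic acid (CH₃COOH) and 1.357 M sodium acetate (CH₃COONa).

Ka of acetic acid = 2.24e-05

pKa = -log(2.24e-05) = 4.65. pH = pKa + log([A⁻]/[HA]) = 4.65 + log(1.357/0.14)

pH = 5.64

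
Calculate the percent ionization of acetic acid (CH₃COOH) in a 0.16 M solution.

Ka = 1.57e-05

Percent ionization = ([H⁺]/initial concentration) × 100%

Using Ka equilibrium: x² + Ka×x - Ka×C = 0. Solving: [H⁺] = 1.5771e-03. Percent = (1.5771e-03/0.16) × 100

Percent ionization = 0.986%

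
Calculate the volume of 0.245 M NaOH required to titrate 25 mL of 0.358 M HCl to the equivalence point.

At equivalence: moles acid = moles base. moles HCl = 0.358 × 25/1000 = 0.00895 mol. V_base = moles / 0.245 × 1000 = 36.5 mL.

V_{base} = 36.5 mL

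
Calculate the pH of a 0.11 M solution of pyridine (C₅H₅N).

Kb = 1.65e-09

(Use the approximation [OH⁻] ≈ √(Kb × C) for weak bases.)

[OH⁻] = √(Kb × C) = √(1.65e-09 × 0.11) = 1.3472e-05. pOH = 4.87, pH = 14 - pOH

pH = 9.13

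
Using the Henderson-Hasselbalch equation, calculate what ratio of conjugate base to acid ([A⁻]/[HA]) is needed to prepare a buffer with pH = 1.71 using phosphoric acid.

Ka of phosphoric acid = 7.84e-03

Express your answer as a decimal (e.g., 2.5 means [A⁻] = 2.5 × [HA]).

pKa = -log(7.84e-03) = 2.1057. pH = pKa + log([A⁻]/[HA]), so log([A⁻]/[HA]) = pH − pKa = 1.71 − 2.1057 = -0.3957. [A⁻]/[HA] = 10^(-0.3957) = 0.402

[A⁻]/[HA] = 0.402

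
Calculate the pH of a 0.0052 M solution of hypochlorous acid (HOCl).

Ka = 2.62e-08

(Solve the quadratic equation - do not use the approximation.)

x² + Ka×x - Ka×C = 0. Using quadratic formula: [H⁺] = 1.1659e-05

pH = 4.93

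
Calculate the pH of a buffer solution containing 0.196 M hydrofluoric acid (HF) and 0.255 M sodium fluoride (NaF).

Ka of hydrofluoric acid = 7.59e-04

pKa = -log(7.59e-04) = 3.12. pH = pKa + log([A⁻]/[HA]) = 3.12 + log(0.255/0.196)

pH = 3.23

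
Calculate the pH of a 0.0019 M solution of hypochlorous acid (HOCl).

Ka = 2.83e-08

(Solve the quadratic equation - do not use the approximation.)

x² + Ka×x - Ka×C = 0. Using quadratic formula: [H⁺] = 7.3187e-06

pH = 5.14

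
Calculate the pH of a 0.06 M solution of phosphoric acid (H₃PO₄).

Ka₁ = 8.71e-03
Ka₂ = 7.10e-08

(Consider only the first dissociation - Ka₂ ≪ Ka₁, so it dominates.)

First dissociation dominates. From Ka₁ = [H⁺][HA⁻]/[H₂A], x² + Ka₁·x − Ka₁·C = 0 with C = 0.06 M and Ka₁ = 8.71e-03. Solving: [H⁺] = (−Ka₁ + √(Ka₁² + 4·Ka₁·C)) / 2 = 1.8917e-02 M. pH = -log(1.8917e-02) = 1.72.

pH = 1.72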